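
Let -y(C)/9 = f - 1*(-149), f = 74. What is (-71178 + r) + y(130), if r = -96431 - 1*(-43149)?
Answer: -126467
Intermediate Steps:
y(C) = -2007 (y(C) = -9*(74 - 1*(-149)) = -9*(74 + 149) = -9*223 = -2007)
r = -53282 (r = -96431 + 43149 = -53282)
(-71178 + r) + y(130) = (-71178 - 53282) - 2007 = -124460 - 2007 = -126467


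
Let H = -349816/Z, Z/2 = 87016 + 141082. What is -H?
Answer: 87454/114049 ≈ 0.76681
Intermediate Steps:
Z = 456196 (Z = 2*(87016 + 141082) = 2*228098 = 456196)
H = -87454/114049 (H = -349816/456196 = -349816*1/456196 = -87454/114049 ≈ -0.76681)
-H = -1*(-87454/114049) = 87454/114049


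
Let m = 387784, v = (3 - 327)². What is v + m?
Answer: 492760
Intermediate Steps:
v = 104976 (v = (-324)² = 104976)
v + m = 104976 + 387784 = 492760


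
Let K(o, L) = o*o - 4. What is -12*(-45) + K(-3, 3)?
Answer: 545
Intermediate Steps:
K(o, L) = -4 + o² (K(o, L) = o² - 4 = -4 + o²)
-12*(-45) + K(-3, 3) = -12*(-45) + (-4 + (-3)²) = 540 + (-4 + 9) = 540 + 5 = 545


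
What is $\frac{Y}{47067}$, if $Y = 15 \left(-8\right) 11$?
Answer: $- \frac{440}{15689} \approx -0.028045$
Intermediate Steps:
$Y = -1320$ ($Y = \left(-120\right) 11 = -1320$)
$\frac{Y}{47067} = - \frac{1320}{47067} = \left(-1320\right) \frac{1}{47067} = - \frac{440}{15689}$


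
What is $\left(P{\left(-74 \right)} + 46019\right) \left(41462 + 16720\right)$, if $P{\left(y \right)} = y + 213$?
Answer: $2685564756$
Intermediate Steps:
$P{\left(y \right)} = 213 + y$
$\left(P{\left(-74 \right)} + 46019\right) \left(41462 + 16720\right) = \left(\left(213 - 74\right) + 46019\right) \left(41462 + 16720\right) = \left(139 + 46019\right) 58182 = 46158 \cdot 58182 = 2685564756$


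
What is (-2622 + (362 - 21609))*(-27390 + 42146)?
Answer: -352210964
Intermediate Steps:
(-2622 + (362 - 21609))*(-27390 + 42146) = (-2622 - 21247)*14756 = -23869*14756 = -352210964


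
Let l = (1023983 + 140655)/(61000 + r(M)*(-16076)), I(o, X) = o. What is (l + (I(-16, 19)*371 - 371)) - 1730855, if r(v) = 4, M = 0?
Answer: -2870373943/1652 ≈ -1.7375e+6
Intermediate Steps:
l = -582319/1652 (l = (1023983 + 140655)/(61000 + 4*(-16076)) = 1164638/(61000 - 64304) = 1164638/(-3304) = 1164638*(-1/3304) = -582319/1652 ≈ -352.49)
(l + (I(-16, 19)*371 - 371)) - 1730855 = (-582319/1652 + (-16*371 - 371)) - 1730855 = (-582319/1652 + (-5936 - 371)) - 1730855 = (-582319/1652 - 6307) - 1730855 = -11001483/1652 - 1730855 = -2870373943/1652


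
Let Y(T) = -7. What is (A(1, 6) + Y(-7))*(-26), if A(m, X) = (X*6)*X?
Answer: -5434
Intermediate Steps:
A(m, X) = 6*X² (A(m, X) = (6*X)*X = 6*X²)
(A(1, 6) + Y(-7))*(-26) = (6*6² - 7)*(-26) = (6*36 - 7)*(-26) = (216 - 7)*(-26) = 209*(-26) = -5434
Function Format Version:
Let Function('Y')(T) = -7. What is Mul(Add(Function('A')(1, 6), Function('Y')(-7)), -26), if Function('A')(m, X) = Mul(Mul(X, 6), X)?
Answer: -5434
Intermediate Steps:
Function('A')(m, X) = Mul(6, Pow(X, 2)) (Function('A')(m, X) = Mul(Mul(6, X), X) = Mul(6, Pow(X, 2)))
Mul(Add(Function('A')(1, 6), Function('Y')(-7)), -26) = Mul(Add(Mul(6, Pow(6, 2)), -7), -26) = Mul(Add(Mul(6, 36), -7), -26) = Mul(Add(216, -7), -26) = Mul(209, -26) = -5434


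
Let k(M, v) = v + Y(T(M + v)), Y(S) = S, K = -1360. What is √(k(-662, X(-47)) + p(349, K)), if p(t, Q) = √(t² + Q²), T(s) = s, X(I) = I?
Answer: √(-756 + √1971401) ≈ 25.457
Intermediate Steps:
k(M, v) = M + 2*v (k(M, v) = v + (M + v) = M + 2*v)
p(t, Q) = √(Q² + t²)
√(k(-662, X(-47)) + p(349, K)) = √((-662 + 2*(-47)) + √((-1360)² + 349²)) = √((-662 - 94) + √(1849600 + 121801)) = √(-756 + √1971401)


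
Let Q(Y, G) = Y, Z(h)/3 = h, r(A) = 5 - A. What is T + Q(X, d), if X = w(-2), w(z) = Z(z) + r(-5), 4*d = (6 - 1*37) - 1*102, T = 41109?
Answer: 41113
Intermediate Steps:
Z(h) = 3*h
d = -133/4 (d = ((6 - 1*37) - 1*102)/4 = ((6 - 37) - 102)/4 = (-31 - 102)/4 = (¼)*(-133) = -133/4 ≈ -33.250)
w(z) = 10 + 3*z (w(z) = 3*z + (5 - 1*(-5)) = 3*z + (5 + 5) = 3*z + 10 = 10 + 3*z)
X = 4 (X = 10 + 3*(-2) = 10 - 6 = 4)
T + Q(X, d) = 41109 + 4 = 41113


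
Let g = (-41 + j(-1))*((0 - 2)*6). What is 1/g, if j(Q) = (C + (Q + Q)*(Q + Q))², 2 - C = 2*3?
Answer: 1/492 ≈ 0.0020325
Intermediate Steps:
C = -4 (C = 2 - 2*3 = 2 - 1*6 = 2 - 6 = -4)
j(Q) = (-4 + 4*Q²)² (j(Q) = (-4 + (Q + Q)*(Q + Q))² = (-4 + (2*Q)*(2*Q))² = (-4 + 4*Q²)²)
g = 492 (g = (-41 + 16*(-1 + (-1)²)²)*((0 - 2)*6) = (-41 + 16*(-1 + 1)²)*(-2*6) = (-41 + 16*0²)*(-12) = (-41 + 16*0)*(-12) = (-41 + 0)*(-12) = -41*(-12) = 492)
1/g = 1/492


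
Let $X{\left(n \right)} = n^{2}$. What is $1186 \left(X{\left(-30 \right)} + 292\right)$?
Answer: $1413712$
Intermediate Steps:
$1186 \left(X{\left(-30 \right)} + 292\right) = 1186 \left(\left(-30\right)^{2} + 292\right) = 1186 \left(900 + 292\right) = 1186 \cdot 1192 = 1413712$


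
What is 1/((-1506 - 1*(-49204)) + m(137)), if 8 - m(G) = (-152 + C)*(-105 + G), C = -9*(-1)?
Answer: 1/52282 ≈ 1.9127e-5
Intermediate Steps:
C = 9
m(G) = -15007 + 143*G (m(G) = 8 - (-152 + 9)*(-105 + G) = 8 - (-143)*(-105 + G) = 8 - (15015 - 143*G) = 8 + (-15015 + 143*G) = -15007 + 143*G)
1/((-1506 - 1*(-49204)) + m(137)) = 1/((-1506 - 1*(-49204)) + (-15007 + 143*137)) = 1/((-1506 + 49204) + (-15007 + 19591)) = 1/(47698 + 4584) = 1/52282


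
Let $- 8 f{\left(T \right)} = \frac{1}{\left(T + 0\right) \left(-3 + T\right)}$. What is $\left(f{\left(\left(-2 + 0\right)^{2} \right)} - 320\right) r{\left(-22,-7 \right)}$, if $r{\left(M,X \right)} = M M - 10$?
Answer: $- \frac{2427117}{16} \approx -1.5169 \cdot 10^{5}$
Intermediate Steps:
$r{\left(M,X \right)} = -10 + M^{2}$ ($r{\left(M,X \right)} = M^{2} - 10 = -10 + M^{2}$)
$f{\left(T \right)} = - \frac{1}{8 T \left(-3 + T\right)}$ ($f{\left(T \right)} = - \frac{1}{8 \left(T + 0\right) \left(-3 + T\right)} = - \frac{1}{8 T \left(-3 + T\right)}$)
$\left(f{\left(\left(-2 + 0\right)^{2} \right)} - 320\right) r{\left(-22,-7 \right)} = \left(- \frac{1}{8 \left(-2 + 0\right)^{2} \left(-3 + \left(-2 + 0\right)^{2}\right)} - 320\right) \left(-10 + \left(-22\right)^{2}\right) = \left(- \frac{1}{8 \left(-2\right)^{2} \left(-3 + \left(-2\right)^{2}\right)} - 320\right) \left(-10 + 484\right) = \left(- \frac{1}{8 \cdot 4 \left(-3 + 4\right)} - 320\right) 474 = \left(\left(- \frac{1}{8}\right) \frac{1}{4} \cdot 1^{-1} - 320\right) 474 = \left(\left(- \frac{1}{8}\right) \frac{1}{4} \cdot 1 - 320\right) 474 = \left(- \frac{1}{32} - 320\right) 474 = \left(- \frac{10241}{32}\right) 474 = - \frac{2427117}{16}$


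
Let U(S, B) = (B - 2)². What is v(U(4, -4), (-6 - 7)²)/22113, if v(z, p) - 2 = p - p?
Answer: 2/22113 ≈ 9.0445e-5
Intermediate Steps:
U(S, B) = (-2 + B)²
v(z, p) = 2 (v(z, p) = 2 + (p - p) = 2 + 0 = 2)
v(U(4, -4), (-6 - 7)²)/22113 = 2/22113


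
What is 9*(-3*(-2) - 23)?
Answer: -153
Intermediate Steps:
9*(-3*(-2) - 23) = 9*(6 - 23) = 9*(-17) = -153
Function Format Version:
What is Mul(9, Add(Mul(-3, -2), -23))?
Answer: -153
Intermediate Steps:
Mul(9, Add(Mul(-3, -2), -23)) = Mul(9, Add(6, -23)) = Mul(9, -17) = -153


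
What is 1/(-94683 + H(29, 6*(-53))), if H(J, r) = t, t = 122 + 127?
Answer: -1/94434 ≈ -1.0589e-5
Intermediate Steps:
t = 249
H(J, r) = 249
1/(-94683 + H(29, 6*(-53))) = 1/(-94683 + 249) = 1/(-94434) = -1/94434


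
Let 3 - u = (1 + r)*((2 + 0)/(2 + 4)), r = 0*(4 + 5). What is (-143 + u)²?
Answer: 177241/9 ≈ 19693.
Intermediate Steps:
r = 0 (r = 0*9 = 0)
u = 8/3 (u = 3 - (1 + 0)*(2 + 0)/(2 + 4) = 3 - 2/6 = 3 - 2*(⅙) = 3 - 1/3 = 3 - 1*⅓ = 3 - ⅓ = 8/3 ≈ 2.6667)
(-143 + u)² = (-143 + 8/3)² = (-421/3)² = 177241/9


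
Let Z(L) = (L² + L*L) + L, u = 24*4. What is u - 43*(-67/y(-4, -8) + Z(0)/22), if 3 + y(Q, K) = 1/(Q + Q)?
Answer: -20648/25 ≈ -825.92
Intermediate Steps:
u = 96
y(Q, K) = -3 + 1/(2*Q) (y(Q, K) = -3 + 1/(Q + Q) = -3 + 1/(2*Q))
Z(L) = L + 2*L² (Z(L) = (L² + L²) + L = 2*L² + L = L + 2*L²)
u - 43*(-67/y(-4, -8) + Z(0)/22) = 96 - 43*(-67/(-3 + (½)/(-4)) + (0*(1 + 2*0))/22) = 96 - 43*(-67/(-3 + (½)*(-¼)) + (0*(1 + 0))*(1/22)) = 96 - 43*(-67/(-3 - ⅛) + (0*1)*(1/22)) = 96 - 43*(-67/(-25/8) + 0*(1/22)) = 96 - 43*(-67*(-8/25) + 0) = 96 - 43*(536/25 + 0) = 96 - 43*536/25 = 96 - 23048/25 = -20648/25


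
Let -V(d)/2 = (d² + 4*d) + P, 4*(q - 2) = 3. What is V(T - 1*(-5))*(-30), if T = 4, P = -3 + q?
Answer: 7005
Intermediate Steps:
q = 11/4 (q = 2 + (¼)*3 = 2 + ¾ = 11/4 ≈ 2.7500)
P = -¼ (P = -3 + 11/4 = -¼ ≈ -0.25000)
V(d) = ½ - 8*d - 2*d² (V(d) = -2*((d² + 4*d) - ¼) = -2*(-¼ + d² + 4*d) = ½ - 8*d - 2*d²)
V(T - 1*(-5))*(-30) = (½ - 8*(4 - 1*(-5)) - 2*(4 - 1*(-5))²)*(-30) = (½ - 8*(4 + 5) - 2*(4 + 5)²)*(-30) = (½ - 8*9 - 2*9²)*(-30) = (½ - 72 - 2*81)*(-30) = (½ - 72 - 162)*(-30) = -467/2*(-30) = 7005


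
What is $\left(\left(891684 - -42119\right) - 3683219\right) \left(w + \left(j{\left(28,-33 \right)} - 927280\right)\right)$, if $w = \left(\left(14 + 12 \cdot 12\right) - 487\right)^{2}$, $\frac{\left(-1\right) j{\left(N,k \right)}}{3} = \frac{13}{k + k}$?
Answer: $\frac{24770650372260}{11} \approx 2.2519 \cdot 10^{12}$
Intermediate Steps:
$j{\left(N,k \right)} = - \frac{39}{2 k}$ ($j{\left(N,k \right)} = - 3 \frac{13}{k + k} = - 3 \frac{13}{2 k} = - \frac{39}{2 k}$)
$w = 108241$ ($w = \left(\left(14 + 144\right) - 487\right)^{2} = \left(158 - 487\right)^{2} = \left(-329\right)^{2} = 108241$)
$\left(\left(891684 - -42119\right) - 3683219\right) \left(w + \left(j{\left(28,-33 \right)} - 927280\right)\right) = \left(\left(891684 - -42119\right) - 3683219\right) \left(108241 - \left(927280 + \frac{39}{2 \left(-33\right)}\right)\right) = \left(\left(891684 + 42119\right) - 3683219\right) \left(108241 - \frac{20400147}{22}\right) = \left(933803 - 3683219\right) \left(108241 + \left(\frac{13}{22} - 927280\right)\right) = - 2749416 \left(108241 - \frac{20400147}{22}\right) = \left(-2749416\right) \left(- \frac{18018845}{22}\right) = \frac{24770650372260}{11}$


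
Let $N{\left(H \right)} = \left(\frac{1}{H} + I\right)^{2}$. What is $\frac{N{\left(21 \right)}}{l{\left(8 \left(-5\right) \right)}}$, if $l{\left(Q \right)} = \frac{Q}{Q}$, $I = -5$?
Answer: $\frac{10816}{441} \approx 24.526$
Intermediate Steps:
$N{\left(H \right)} = \left(-5 + \frac{1}{H}\right)^{2}$ ($N{\left(H \right)} = \left(\frac{1}{H} - 5\right)^{2} = \left(-5 + \frac{1}{H}\right)^{2}$)
$l{\left(Q \right)} = 1$
$\frac{N{\left(21 \right)}}{l{\left(8 \left(-5\right) \right)}} = \frac{\frac{1}{441} \left(1 - 105\right)^{2}}{1} = \frac{\left(1 - 105\right)^{2}}{441} \cdot 1 = \frac{\left(-104\right)^{2}}{441} \cdot 1 = \frac{1}{441} \cdot 10816 \cdot 1 = \frac{10816}{441} \cdot 1 = \frac{10816}{441}$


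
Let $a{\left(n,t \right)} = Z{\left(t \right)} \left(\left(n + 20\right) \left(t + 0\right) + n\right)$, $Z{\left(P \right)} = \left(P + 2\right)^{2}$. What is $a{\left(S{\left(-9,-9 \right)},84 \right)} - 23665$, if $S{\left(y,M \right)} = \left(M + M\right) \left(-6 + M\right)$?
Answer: $182139815$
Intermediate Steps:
$S{\left(y,M \right)} = 2 M \left(-6 + M\right)$
$Z{\left(P \right)} = \left(2 + P\right)^{2}$
$a{\left(n,t \right)} = \left(2 + t\right)^{2} \left(n + t \left(20 + n\right)\right)$ ($a{\left(n,t \right)} = \left(2 + t\right)^{2} \left(\left(n + 20\right) \left(t + 0\right) + n\right) = \left(2 + t\right)^{2} \left(\left(20 + n\right) t + n\right) = \left(2 + t\right)^{2} \left(t \left(20 + n\right) + n\right) = \left(2 + t\right)^{2} \left(n + t \left(20 + n\right)\right)$)
$a{\left(S{\left(-9,-9 \right)},84 \right)} - 23665 = \left(2 + 84\right)^{2} \left(2 \left(-9\right) \left(-6 - 9\right) + 20 \cdot 84 + 2 \left(-9\right) \left(-6 - 9\right) 84\right) - 23665 = 86^{2} \left(2 \left(-9\right) \left(-15\right) + 1680 + 2 \left(-9\right) \left(-15\right) 84\right) - 23665 = 7396 \left(270 + 1680 + 270 \cdot 84\right) - 23665 = 7396 \left(270 + 1680 + 22680\right) - 23665 = 7396 \cdot 24630 - 23665 = 182163480 - 23665 = 182139815$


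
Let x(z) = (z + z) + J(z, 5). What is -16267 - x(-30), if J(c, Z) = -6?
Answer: -16201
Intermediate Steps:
x(z) = -6 + 2*z (x(z) = (z + z) - 6 = 2*z - 6 = -6 + 2*z)
-16267 - x(-30) = -16267 - (-6 + 2*(-30)) = -16267 - (-6 - 60) = -16267 - 1*(-66) = -16267 + 66 = -16201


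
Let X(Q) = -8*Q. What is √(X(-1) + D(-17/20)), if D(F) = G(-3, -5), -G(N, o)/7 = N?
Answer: √29 ≈ 5.3852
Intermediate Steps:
G(N, o) = -7*N
D(F) = 21 (D(F) = -7*(-3) = 21)
√(X(-1) + D(-17/20)) = √(-8*(-1) + 21) = √(8 + 21) = √29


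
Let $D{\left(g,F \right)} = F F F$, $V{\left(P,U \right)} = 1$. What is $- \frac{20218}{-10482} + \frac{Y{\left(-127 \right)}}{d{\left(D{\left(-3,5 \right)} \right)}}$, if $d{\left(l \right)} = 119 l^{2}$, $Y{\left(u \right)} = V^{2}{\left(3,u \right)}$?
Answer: $\frac{18796427116}{9744984375} \approx 1.9288$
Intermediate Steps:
$Y{\left(u \right)} = 1$ ($Y{\left(u \right)} = 1^{2} = 1$)
$D{\left(g,F \right)} = F^{3}$ ($D{\left(g,F \right)} = F^{2} F = F^{3}$)
$- \frac{20218}{-10482} + \frac{Y{\left(-127 \right)}}{d{\left(D{\left(-3,5 \right)} \right)}} = - \frac{20218}{-10482} + 1 \frac{1}{119 \left(5^{3}\right)^{2}} = \left(-20218\right) \left(- \frac{1}{10482}\right) + 1 \frac{1}{119 \cdot 125^{2}} = \frac{10109}{5241} + 1 \frac{1}{119 \cdot 15625} = \frac{10109}{5241} + 1 \cdot \frac{1}{1859375} = \frac{10109}{5241} + \frac{1}{1859375} = \frac{18796427116}{9744984375}$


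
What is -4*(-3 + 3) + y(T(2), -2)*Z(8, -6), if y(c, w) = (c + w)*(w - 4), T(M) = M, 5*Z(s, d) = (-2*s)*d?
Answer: 0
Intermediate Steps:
Z(s, d) = -2*d*s/5 (Z(s, d) = ((-2*s)*d)/5 = (-2*d*s)/5 = -2*d*s/5)
y(c, w) = (-4 + w)*(c + w) (y(c, w) = (c + w)*(-4 + w) = (-4 + w)*(c + w))
-4*(-3 + 3) + y(T(2), -2)*Z(8, -6) = -4*(-3 + 3) + ((-2)² - 4*2 - 4*(-2) + 2*(-2))*(-⅖*(-6)*8) = -4*0 + (4 - 8 + 8 - 4)*(96/5) = 0 + 0*(96/5) = 0 + 0 = 0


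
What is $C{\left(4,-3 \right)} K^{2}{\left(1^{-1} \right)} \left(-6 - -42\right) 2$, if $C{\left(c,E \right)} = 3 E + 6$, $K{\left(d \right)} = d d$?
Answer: $-216$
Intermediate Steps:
$K{\left(d \right)} = d^{2}$
$C{\left(c,E \right)} = 6 + 3 E$
$C{\left(4,-3 \right)} K^{2}{\left(1^{-1} \right)} \left(-6 - -42\right) 2 = \left(6 + 3 \left(-3\right)\right) \left(\left(1^{-1}\right)^{2}\right)^{2} \left(-6 - -42\right) 2 = \left(6 - 9\right) \left(1^{2}\right)^{2} \left(-6 + 42\right) 2 = - 3 \cdot 1^{2} \cdot 36 \cdot 2 = \left(-3\right) 1 \cdot 36 \cdot 2 = \left(-3\right) 36 \cdot 2 = \left(-108\right) 2 = -216$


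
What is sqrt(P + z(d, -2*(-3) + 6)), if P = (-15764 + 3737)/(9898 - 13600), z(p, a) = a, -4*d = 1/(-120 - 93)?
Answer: sqrt(23220178)/1234 ≈ 3.9050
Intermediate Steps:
d = 1/852 (d = -1/(4*(-120 - 93)) = -1/4/(-213) = -1/4*(-1/213) = 1/852 ≈ 0.0011737)
P = 4009/1234 (P = -12027/(-3702) = -12027*(-1/3702) = 4009/1234 ≈ 3.2488)
sqrt(P + z(d, -2*(-3) + 6)) = sqrt(4009/1234 + (-2*(-3) + 6)) = sqrt(4009/1234 + (6 + 6)) = sqrt(4009/1234 + 12) = sqrt(18817/1234) = sqrt(23220178)/1234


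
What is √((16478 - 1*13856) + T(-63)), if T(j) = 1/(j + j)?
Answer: √4625194/42 ≈ 51.205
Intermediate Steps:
T(j) = 1/(2*j)
√((16478 - 1*13856) + T(-63)) = √((16478 - 1*13856) + (½)/(-63)) = √((16478 - 13856) + (½)*(-1/63)) = √(2622 - 1/126) = √(330371/126) = √4625194/42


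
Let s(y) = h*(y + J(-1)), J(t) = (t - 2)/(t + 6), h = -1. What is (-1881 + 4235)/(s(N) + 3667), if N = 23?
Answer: 11770/18223 ≈ 0.64589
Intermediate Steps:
J(t) = (-2 + t)/(6 + t)
s(y) = ⅗ - y (s(y) = -(y + (-2 - 1)/(6 - 1)) = -(y - 3/5) = -(y + (⅕)*(-3)) = -(y - ⅗) = -(-⅗ + y) = ⅗ - y)
(-1881 + 4235)/(s(N) + 3667) = (-1881 + 4235)/((⅗ - 1*23) + 3667) = 2354/((⅗ - 23) + 3667) = 2354/(-112/5 + 3667) = 2354/(18223/5) = 2354*(5/18223) = 11770/18223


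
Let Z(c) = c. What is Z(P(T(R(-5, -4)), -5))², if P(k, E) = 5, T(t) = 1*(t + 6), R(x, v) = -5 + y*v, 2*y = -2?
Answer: 25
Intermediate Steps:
y = -1 (y = (½)*(-2) = -1)
R(x, v) = -5 - v
T(t) = 6 + t (T(t) = 1*(6 + t) = 6 + t)
Z(P(T(R(-5, -4)), -5))² = 5² = 25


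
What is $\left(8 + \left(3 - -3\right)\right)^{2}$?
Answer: $196$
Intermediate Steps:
$\left(8 + \left(3 - -3\right)\right)^{2} = \left(8 + \left(3 + 3\right)\right)^{2} = \left(8 + 6\right)^{2} = 14^{2} = 196$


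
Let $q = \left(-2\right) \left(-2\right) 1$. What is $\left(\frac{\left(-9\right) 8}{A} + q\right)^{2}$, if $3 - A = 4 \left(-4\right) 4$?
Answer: $\frac{38416}{4489} \approx 8.5578$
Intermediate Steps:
$A = 67$ ($A = 3 - 4 \left(-4\right) 4 = 3 - \left(-16\right) 4 = 3 - -64 = 3 + 64 = 67$)
$q = 4$ ($q = 4 \cdot 1 = 4$)
$\left(\frac{\left(-9\right) 8}{A} + q\right)^{2} = \left(\frac{\left(-9\right) 8}{67} + 4\right)^{2} = \left(\left(-72\right) \frac{1}{67} + 4\right)^{2} = \left(- \frac{72}{67} + 4\right)^{2} = \left(\frac{196}{67}\right)^{2} = \frac{38416}{4489}$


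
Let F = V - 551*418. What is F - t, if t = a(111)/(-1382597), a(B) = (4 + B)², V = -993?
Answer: -319809881442/1382597 ≈ -2.3131e+5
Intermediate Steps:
t = -13225/1382597 (t = (4 + 111)²/(-1382597) = 115²*(-1/1382597) = 13225*(-1/1382597) = -13225/1382597 ≈ -0.0095653)
F = -231311 (F = -993 - 551*418 = -993 - 230318 = -231311)
F - t = -231311 - 1*(-13225/1382597) = -231311 + 13225/1382597 = -319809881442/1382597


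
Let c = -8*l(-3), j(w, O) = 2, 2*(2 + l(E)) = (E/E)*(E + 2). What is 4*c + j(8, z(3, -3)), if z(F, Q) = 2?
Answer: 82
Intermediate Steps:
l(E) = -1 + E/2 (l(E) = -2 + ((E/E)*(E + 2))/2 = -2 + (1*(2 + E))/2 = -2 + (2 + E)/2 = -2 + (1 + E/2) = -1 + E/2)
c = 20 (c = -8*(-1 + (½)*(-3)) = -8*(-1 - 3/2) = -8*(-5/2) = 20)
4*c + j(8, z(3, -3)) = 4*20 + 2 = 80 + 2 = 82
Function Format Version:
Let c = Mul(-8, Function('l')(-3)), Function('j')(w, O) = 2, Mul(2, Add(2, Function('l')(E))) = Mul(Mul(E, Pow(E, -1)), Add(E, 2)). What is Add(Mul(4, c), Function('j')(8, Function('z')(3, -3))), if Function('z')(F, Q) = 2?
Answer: 82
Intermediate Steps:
Function('l')(E) = Add(-1, Mul(Rational(1, 2), E)) (Function('l')(E) = Add(-2, Mul(Rational(1, 2), Mul(Mul(E, Pow(E, -1)), Add(E, 2)))) = Add(-2, Mul(Rational(1, 2), Mul(1, Add(2, E)))) = Add(-2, Mul(Rational(1, 2), Add(2, E))) = Add(-2, Add(1, Mul(Rational(1, 2), E))) = Add(-1, Mul(Rational(1, 2), E)))
c = 20 (c = Mul(-8, Add(-1, Mul(Rational(1, 2), -3))) = Mul(-8, Add(-1, Rational(-3, 2))) = Mul(-8, Rational(-5, 2)) = 20)
Add(Mul(4, c), Function('j')(8, Function('z')(3, -3))) = Add(Mul(4, 20), 2) = Add(80, 2) = 82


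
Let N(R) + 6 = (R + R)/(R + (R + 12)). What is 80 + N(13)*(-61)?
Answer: 7681/19 ≈ 404.26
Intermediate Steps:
N(R) = -6 + 2*R/(12 + 2*R) (N(R) = -6 + (R + R)/(R + (R + 12)) = -6 + (2*R)/(R + (12 + R)) = -6 + (2*R)/(12 + 2*R) = -6 + 2*R/(12 + 2*R))
80 + N(13)*(-61) = 80 + ((-36 - 5*13)/(6 + 13))*(-61) = 80 + ((-36 - 65)/19)*(-61) = 80 + ((1/19)*(-101))*(-61) = 80 - 101/19*(-61) = 80 + 6161/19 = 7681/19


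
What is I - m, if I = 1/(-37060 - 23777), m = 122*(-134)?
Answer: 994563275/60837 ≈ 16348.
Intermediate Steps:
m = -16348
I = -1/60837 (I = 1/(-60837) = -1/60837 ≈ -1.6437e-5)
I - m = -1/60837 - 1*(-16348) = -1/60837 + 16348 = 994563275/60837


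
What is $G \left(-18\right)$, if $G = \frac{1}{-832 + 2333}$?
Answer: $- \frac{18}{1501} \approx -0.011992$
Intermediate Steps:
$G = \frac{1}{1501} \approx 0.00066622$
$G \left(-18\right) = \frac{1}{1501} \left(-18\right) = - \frac{18}{1501}$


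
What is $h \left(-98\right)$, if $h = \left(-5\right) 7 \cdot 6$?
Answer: $20580$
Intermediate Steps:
$h = -210$ ($h = \left(-35\right) 6 = -210$)
$h \left(-98\right) = \left(-210\right) \left(-98\right) = 20580$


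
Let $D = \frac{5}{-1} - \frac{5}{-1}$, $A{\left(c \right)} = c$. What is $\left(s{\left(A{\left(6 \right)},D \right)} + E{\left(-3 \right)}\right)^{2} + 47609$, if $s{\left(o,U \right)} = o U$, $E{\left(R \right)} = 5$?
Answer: $47634$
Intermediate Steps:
$D = 0$ ($D = 5 \left(-1\right) - -5 = -5 + 5 = 0$)
$s{\left(o,U \right)} = U o$
$\left(s{\left(A{\left(6 \right)},D \right)} + E{\left(-3 \right)}\right)^{2} + 47609 = \left(0 \cdot 6 + 5\right)^{2} + 47609 = \left(0 + 5\right)^{2} + 47609 = 5^{2} + 47609 = 25 + 47609 = 47634$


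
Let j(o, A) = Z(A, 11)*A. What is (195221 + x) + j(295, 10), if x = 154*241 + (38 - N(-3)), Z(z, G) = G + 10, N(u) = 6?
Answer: 232577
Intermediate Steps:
Z(z, G) = 10 + G
j(o, A) = 21*A (j(o, A) = (10 + 11)*A = 21*A)
x = 37146 (x = 154*241 + (38 - 1*6) = 37114 + (38 - 6) = 37114 + 32 = 37146)
(195221 + x) + j(295, 10) = (195221 + 37146) + 21*10 = 232367 + 210 = 232577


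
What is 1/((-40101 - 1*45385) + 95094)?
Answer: 1/9608 ≈ 0.00010408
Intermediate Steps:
1/((-40101 - 1*45385) + 95094) = 1/((-40101 - 45385) + 95094) = 1/(-85486 + 95094) = 1/9608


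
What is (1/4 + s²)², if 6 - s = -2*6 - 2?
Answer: 2563201/16 ≈ 1.6020e+5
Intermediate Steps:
s = 20 (s = 6 - (-2*6 - 2) = 6 - (-12 - 2) = 6 - 1*(-14) = 6 + 14 = 20)
(1/4 + s²)² = (1/4 + 20²)² = (¼ + 400)² = (1601/4)² = 2563201/16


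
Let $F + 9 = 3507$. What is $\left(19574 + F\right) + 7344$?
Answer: $30416$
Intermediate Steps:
$F = 3498$ ($F = -9 + 3507 = 3498$)
$\left(19574 + F\right) + 7344 = \left(19574 + 3498\right) + 7344 = 23072 + 7344 = 30416$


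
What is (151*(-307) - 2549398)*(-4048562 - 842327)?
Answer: 12695549576195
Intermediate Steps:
(151*(-307) - 2549398)*(-4048562 - 842327) = (-46357 - 2549398)*(-4890889) = -2595755*(-4890889) = 12695549576195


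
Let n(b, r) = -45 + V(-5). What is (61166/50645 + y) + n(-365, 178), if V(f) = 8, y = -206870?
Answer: -1496963407/7235 ≈ -2.0691e+5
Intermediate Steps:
n(b, r) = -37 (n(b, r) = -45 + 8 = -37)
(61166/50645 + y) + n(-365, 178) = (61166/50645 - 206870) - 37 = (61166*(1/50645) - 206870) - 37 = (8738/7235 - 206870) - 37 = -1496695712/7235 - 37 = -1496963407/7235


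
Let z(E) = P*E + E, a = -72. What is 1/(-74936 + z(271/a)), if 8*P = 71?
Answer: -576/43184545 ≈ -1.3338e-5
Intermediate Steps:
P = 71/8 (P = (⅛)*71 = 71/8 ≈ 8.8750)
z(E) = 79*E/8 (z(E) = 71*E/8 + E = 79*E/8)
1/(-74936 + z(271/a)) = 1/(-74936 + 79*(271/(-72))/8) = 1/(-74936 + 79*(271*(-1/72))/8) = 1/(-74936 + (79/8)*(-271/72)) = 1/(-74936 - 21409/576) = 1/(-43184545/576) = -576/43184545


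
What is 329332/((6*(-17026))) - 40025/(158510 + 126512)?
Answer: -24488914801/7279176858 ≈ -3.3642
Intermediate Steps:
329332/((6*(-17026))) - 40025/(158510 + 126512) = 329332/(-102156) - 40025/285022 = 329332*(-1/102156) - 40025*1/285022 = -82333/25539 - 40025/285022 = -24488914801/7279176858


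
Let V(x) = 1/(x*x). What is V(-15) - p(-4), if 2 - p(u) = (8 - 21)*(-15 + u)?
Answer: 55126/225 ≈ 245.00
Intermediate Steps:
p(u) = -193 + 13*u (p(u) = 2 - (8 - 21)*(-15 + u) = 2 - (-13)*(-15 + u) = 2 - (195 - 13*u) = 2 + (-195 + 13*u) = -193 + 13*u)
V(x) = x⁻²
V(-15) - p(-4) = (-15)⁻² - (-193 + 13*(-4)) = 1/225 - (-193 - 52) = 1/225 - 1*(-245) = 1/225 + 245 = 55126/225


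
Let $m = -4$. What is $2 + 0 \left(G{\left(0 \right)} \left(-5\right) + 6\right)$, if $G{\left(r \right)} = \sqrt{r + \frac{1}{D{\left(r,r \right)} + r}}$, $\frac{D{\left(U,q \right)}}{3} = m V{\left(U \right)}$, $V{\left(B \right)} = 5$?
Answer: $2$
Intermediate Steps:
$D{\left(U,q \right)} = -60$ ($D{\left(U,q \right)} = 3 \left(\left(-4\right) 5\right) = 3 \left(-20\right) = -60$)
$G{\left(r \right)} = \sqrt{r + \frac{1}{-60 + r}}$
$2 + 0 \left(G{\left(0 \right)} \left(-5\right) + 6\right) = 2 + 0 \left(\sqrt{\frac{1 + 0 \left(-60 + 0\right)}{-60 + 0}} \left(-5\right) + 6\right) = 2 + 0 \left(\sqrt{\frac{1 + 0 \left(-60\right)}{-60}} \left(-5\right) + 6\right) = 2 + 0 \left(\sqrt{- \frac{1 + 0}{60}} \left(-5\right) + 6\right) = 2 + 0 \left(\sqrt{\left(- \frac{1}{60}\right) 1} \left(-5\right) + 6\right) = 2 + 0 \left(\sqrt{- \frac{1}{60}} \left(-5\right) + 6\right) = 2 + 0 \left(\frac{i \sqrt{15}}{30} \left(-5\right) + 6\right) = 2 + 0 \left(- \frac{i \sqrt{15}}{6} + 6\right) = 2 + 0 \left(6 - \frac{i \sqrt{15}}{6}\right) = 2 + 0 = 2$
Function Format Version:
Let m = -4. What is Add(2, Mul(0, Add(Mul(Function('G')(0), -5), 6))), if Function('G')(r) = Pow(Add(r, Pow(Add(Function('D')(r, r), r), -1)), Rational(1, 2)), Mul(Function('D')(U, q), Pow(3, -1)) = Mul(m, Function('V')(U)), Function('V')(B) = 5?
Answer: 2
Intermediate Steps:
Function('D')(U, q) = -60 (Function('D')(U, q) = Mul(3, Mul(-4, 5)) = Mul(3, -20) = -60)
Function('G')(r) = Pow(Add(r, Pow(Add(-60, r), -1)), Rational(1, 2))
Add(2, Mul(0, Add(Mul(Function('G')(0), -5), 6))) = Add(2, Mul(0, Add(Mul(Pow(Mul(Pow(Add(-60, 0), -1), Add(1, Mul(0, Add(-60, 0)))), Rational(1, 2)), -5), 6))) = Add(2, Mul(0, Add(Mul(Pow(Mul(Pow(-60, -1), Add(1, Mul(0, -60))), Rational(1, 2)), -5), 6))) = Add(2, Mul(0, Add(Mul(Pow(Mul(Rational(-1, 60), Add(1, 0)), Rational(1, 2)), -5), 6))) = Add(2, Mul(0, Add(Mul(Pow(Mul(Rational(-1, 60), 1), Rational(1, 2)), -5), 6))) = Add(2, Mul(0, Add(Mul(Pow(Rational(-1, 60), Rational(1, 2)), -5), 6))) = Add(2, Mul(0, Add(Mul(Mul(Rational(1, 30), I, Pow(15, Rational(1, 2))), -5), 6))) = Add(2, Mul(0, Add(Mul(Rational(-1, 6), I, Pow(15, Rational(1, 2))), 6))) = Add(2, Mul(0, Add(6, Mul(Rational(-1, 6), I, Pow(15, Rational(1, 2)))))) = Add(2, 0) = 2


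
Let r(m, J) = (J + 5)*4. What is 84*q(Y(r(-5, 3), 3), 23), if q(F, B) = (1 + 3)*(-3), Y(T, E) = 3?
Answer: -1008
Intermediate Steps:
r(m, J) = 20 + 4*J (r(m, J) = (5 + J)*4 = 20 + 4*J)
q(F, B) = -12 (q(F, B) = 4*(-3) = -12)
84*q(Y(r(-5, 3), 3), 23) = 84*(-12) = -1008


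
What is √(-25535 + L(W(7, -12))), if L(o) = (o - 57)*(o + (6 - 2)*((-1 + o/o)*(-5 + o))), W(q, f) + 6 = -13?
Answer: I*√24091 ≈ 155.21*I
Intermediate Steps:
W(q, f) = -19 (W(q, f) = -6 - 13 = -19)
L(o) = o*(-57 + o) (L(o) = (-57 + o)*(o + 4*((-1 + 1)*(-5 + o))) = (-57 + o)*(o + 4*(0*(-5 + o))) = (-57 + o)*(o + 4*0) = (-57 + o)*(o + 0) = (-57 + o)*o = o*(-57 + o))
√(-25535 + L(W(7, -12))) = √(-25535 - 19*(-57 - 19)) = √(-25535 - 19*(-76)) = √(-25535 + 1444) = √(-24091) = I*√24091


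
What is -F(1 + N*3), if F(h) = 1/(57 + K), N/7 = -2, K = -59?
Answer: ½ ≈ 0.50000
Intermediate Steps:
N = -14 (N = 7*(-2) = -14)
F(h) = -½ (F(h) = 1/(57 - 59) = 1/(-2) = -½)
-F(1 + N*3) = -1*(-½) = ½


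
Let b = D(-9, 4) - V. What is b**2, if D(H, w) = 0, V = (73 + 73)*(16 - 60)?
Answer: 41267776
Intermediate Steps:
V = -6424 (V = 146*(-44) = -6424)
b = 6424 (b = 0 - 1*(-6424) = 0 + 6424 = 6424)
b**2 = 6424**2 = 41267776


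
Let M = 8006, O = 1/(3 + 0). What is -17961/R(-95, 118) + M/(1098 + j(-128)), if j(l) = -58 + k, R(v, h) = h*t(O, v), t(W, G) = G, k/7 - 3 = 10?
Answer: 110061151/12678510 ≈ 8.6809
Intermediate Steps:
k = 91 (k = 21 + 7*10 = 21 + 70 = 91)
O = 1/3 ≈ 0.33333
R(v, h) = h*v
j(l) = 33 (j(l) = -58 + 91 = 33)
-17961/R(-95, 118) + M/(1098 + j(-128)) = -17961/(118*(-95)) + 8006/(1098 + 33) = -17961/(-11210) + 8006/1131 = -17961*(-1/11210) + 8006*(1/1131) = 17961/11210 + 8006/1131 = 110061151/12678510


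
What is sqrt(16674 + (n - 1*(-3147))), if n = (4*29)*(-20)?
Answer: sqrt(17501) ≈ 132.29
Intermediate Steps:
n = -2320 (n = 116*(-20) = -2320)
sqrt(16674 + (n - 1*(-3147))) = sqrt(16674 + (-2320 - 1*(-3147))) = sqrt(16674 + (-2320 + 3147)) = sqrt(16674 + 827) = sqrt(17501)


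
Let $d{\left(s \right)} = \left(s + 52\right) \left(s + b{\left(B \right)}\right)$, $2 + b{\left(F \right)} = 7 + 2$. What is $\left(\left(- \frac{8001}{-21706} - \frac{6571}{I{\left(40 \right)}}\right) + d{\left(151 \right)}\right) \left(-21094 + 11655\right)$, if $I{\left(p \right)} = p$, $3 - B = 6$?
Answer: $- \frac{130756672051443}{434120} \approx -3.012 \cdot 10^{8}$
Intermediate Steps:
$B = -3$ ($B = 3 - 6 = -3$)
$b{\left(F \right)} = 7$ ($b{\left(F \right)} = -2 + \left(7 + 2\right) = -2 + 9 = 7$)
$d{\left(s \right)} = \left(7 + s\right) \left(52 + s\right)$ ($d{\left(s \right)} = \left(s + 52\right) \left(s + 7\right) = \left(52 + s\right) \left(7 + s\right) = \left(7 + s\right) \left(52 + s\right)$)
$\left(\left(- \frac{8001}{-21706} - \frac{6571}{I{\left(40 \right)}}\right) + d{\left(151 \right)}\right) \left(-21094 + 11655\right) = \left(\left(- \frac{8001}{-21706} - \frac{6571}{40}\right) + \left(364 + 151^{2} + 59 \cdot 151\right)\right) \left(-21094 + 11655\right) = \left(\left(\left(-8001\right) \left(- \frac{1}{21706}\right) - \frac{6571}{40}\right) + \left(364 + 22801 + 8909\right)\right) \left(-9439\right) = \left(\left(\frac{8001}{21706} - \frac{6571}{40}\right) + 32074\right) \left(-9439\right) = \left(- \frac{71155043}{434120} + 32074\right) \left(-9439\right) = \frac{13852809837}{434120} \left(-9439\right) = - \frac{130756672051443}{434120}$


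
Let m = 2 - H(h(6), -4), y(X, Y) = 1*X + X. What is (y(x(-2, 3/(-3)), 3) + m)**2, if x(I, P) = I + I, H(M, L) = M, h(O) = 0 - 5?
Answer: 1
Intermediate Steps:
h(O) = -5
x(I, P) = 2*I
y(X, Y) = 2*X (y(X, Y) = X + X = 2*X)
m = 7 (m = 2 - 1*(-5) = 2 + 5 = 7)
(y(x(-2, 3/(-3)), 3) + m)**2 = (2*(2*(-2)) + 7)**2 = (2*(-4) + 7)**2 = (-8 + 7)**2 = (-1)**2 = 1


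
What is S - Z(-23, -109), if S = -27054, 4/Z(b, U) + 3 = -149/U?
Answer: -2407588/89 ≈ -27052.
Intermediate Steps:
Z(b, U) = 4/(-3 - 149/U)
S - Z(-23, -109) = -27054 - (-4)*(-109)/(149 + 3*(-109)) = -27054 - (-4)*(-109)/(149 - 327) = -27054 - (-4)*(-109)/(-178) = -27054 - (-4)*(-109)*(-1)/178 = -27054 - 1*(-218/89) = -27054 + 218/89 = -2407588/89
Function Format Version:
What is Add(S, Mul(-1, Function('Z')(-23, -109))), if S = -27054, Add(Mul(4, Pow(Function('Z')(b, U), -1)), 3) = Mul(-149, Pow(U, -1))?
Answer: Rational(-2407588, 89) ≈ -27052.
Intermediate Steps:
Function('Z')(b, U) = Mul(4, Pow(Add(-3, Mul(-149, Pow(U, -1))), -1))
Add(S, Mul(-1, Function('Z')(-23, -109))) = Add(-27054, Mul(-1, Mul(-4, -109, Pow(Add(149, Mul(3, -109)), -1)))) = Add(-27054, Mul(-1, Mul(-4, -109, Pow(Add(149, -327), -1)))) = Add(-27054, Mul(-1, Mul(-4, -109, Pow(-178, -1)))) = Add(-27054, Mul(-1, Mul(-4, -109, Rational(-1, 178)))) = Add(-27054, Mul(-1, Rational(-218, 89))) = Add(-27054, Rational(218, 89)) = Rational(-2407588, 89)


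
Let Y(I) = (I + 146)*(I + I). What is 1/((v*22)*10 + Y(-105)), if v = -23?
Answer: -1/13670 ≈ -7.3153e-5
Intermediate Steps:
Y(I) = 2*I*(146 + I) (Y(I) = (146 + I)*(2*I) = 2*I*(146 + I))
1/((v*22)*10 + Y(-105)) = 1/(-23*22*10 + 2*(-105)*(146 - 105)) = 1/(-506*10 + 2*(-105)*41) = 1/(-5060 - 8610) = 1/(-13670) = -1/13670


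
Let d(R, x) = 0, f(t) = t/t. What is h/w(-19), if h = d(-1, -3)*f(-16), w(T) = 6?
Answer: 0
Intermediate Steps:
f(t) = 1
h = 0 (h = 0*1 = 0)
h/w(-19) = 0/6 = 0*(1/6) = 0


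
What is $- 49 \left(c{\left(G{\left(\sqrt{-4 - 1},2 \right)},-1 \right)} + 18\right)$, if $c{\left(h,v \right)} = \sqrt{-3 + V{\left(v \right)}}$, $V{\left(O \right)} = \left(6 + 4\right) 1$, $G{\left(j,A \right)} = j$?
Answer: $-882 - 49 \sqrt{7} \approx -1011.6$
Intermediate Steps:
$V{\left(O \right)} = 10$ ($V{\left(O \right)} = 10 \cdot 1 = 10$)
$c{\left(h,v \right)} = \sqrt{7}$ ($c{\left(h,v \right)} = \sqrt{-3 + 10} = \sqrt{7}$)
$- 49 \left(c{\left(G{\left(\sqrt{-4 - 1},2 \right)},-1 \right)} + 18\right) = - 49 \left(\sqrt{7} + 18\right) = - 49 \left(18 + \sqrt{7}\right) = -882 - 49 \sqrt{7}$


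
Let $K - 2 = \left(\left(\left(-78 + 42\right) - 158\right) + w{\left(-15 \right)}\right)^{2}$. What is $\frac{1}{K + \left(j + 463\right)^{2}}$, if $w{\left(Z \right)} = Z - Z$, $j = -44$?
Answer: $\frac{1}{213199} \approx 4.6905 \cdot 10^{-6}$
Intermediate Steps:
$w{\left(Z \right)} = 0$
$K = 37638$ ($K = 2 + \left(\left(\left(-78 + 42\right) - 158\right) + 0\right)^{2} = 2 + \left(\left(-36 - 158\right) + 0\right)^{2} = 2 + \left(-194 + 0\right)^{2} = 2 + \left(-194\right)^{2} = 2 + 37636 = 37638$)
$\frac{1}{K + \left(j + 463\right)^{2}} = \frac{1}{37638 + \left(-44 + 463\right)^{2}} = \frac{1}{37638 + 419^{2}} = \frac{1}{37638 + 175561} = \frac{1}{213199}$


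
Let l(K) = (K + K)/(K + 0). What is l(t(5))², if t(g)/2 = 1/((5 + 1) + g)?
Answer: 4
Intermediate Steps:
t(g) = 2/(6 + g) (t(g) = 2/((5 + 1) + g) = 2/(6 + g))
l(K) = 2 (l(K) = (2*K)/K = 2)
l(t(5))² = 2² = 4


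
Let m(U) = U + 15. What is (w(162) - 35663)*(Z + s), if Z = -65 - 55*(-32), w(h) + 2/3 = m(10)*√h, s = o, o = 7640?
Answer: -998760985/3 + 2100375*√2 ≈ -3.2995e+8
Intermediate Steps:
s = 7640
m(U) = 15 + U
w(h) = -⅔ + 25*√h (w(h) = -⅔ + (15 + 10)*√h = -⅔ + 25*√h)
Z = 1695 (Z = -65 + 1760 = 1695)
(w(162) - 35663)*(Z + s) = ((-⅔ + 25*√162) - 35663)*(1695 + 7640) = ((-⅔ + 25*(9*√2)) - 35663)*9335 = ((-⅔ + 225*√2) - 35663)*9335 = (-106991/3 + 225*√2)*9335 = -998760985/3 + 2100375*√2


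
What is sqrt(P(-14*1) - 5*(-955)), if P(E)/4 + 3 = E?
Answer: 3*sqrt(523) ≈ 68.608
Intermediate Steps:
P(E) = -12 + 4*E
sqrt(P(-14*1) - 5*(-955)) = sqrt((-12 + 4*(-14*1)) - 5*(-955)) = sqrt((-12 + 4*(-14)) + 4775) = sqrt((-12 - 56) + 4775) = sqrt(-68 + 4775) = sqrt(4707) = 3*sqrt(523)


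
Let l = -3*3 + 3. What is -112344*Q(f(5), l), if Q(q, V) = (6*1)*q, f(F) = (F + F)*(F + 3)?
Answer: -53925120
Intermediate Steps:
f(F) = 2*F*(3 + F) (f(F) = (2*F)*(3 + F) = 2*F*(3 + F))
l = -6 (l = -9 + 3 = -6)
Q(q, V) = 6*q
-112344*Q(f(5), l) = -674064*2*5*(3 + 5) = -674064*2*5*8 = -674064*80 = -112344*480 = -53925120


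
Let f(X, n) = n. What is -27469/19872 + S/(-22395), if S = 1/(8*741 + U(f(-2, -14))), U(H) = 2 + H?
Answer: -101092650457/73133828640 ≈ -1.3823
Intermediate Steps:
S = 1/5916 (S = 1/(8*741 + (2 - 14)) = 1/(5928 - 12) = 1/5916 ≈ 0.00016903)
-27469/19872 + S/(-22395) = -27469/19872 + (1/5916)/(-22395) = -27469*1/19872 + (1/5916)*(-1/22395) = -27469/19872 - 1/132488820 = -101092650457/73133828640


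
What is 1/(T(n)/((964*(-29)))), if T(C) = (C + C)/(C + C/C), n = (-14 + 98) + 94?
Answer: -1251031/89 ≈ -14057.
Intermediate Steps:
n = 178 (n = 84 + 94 = 178)
T(C) = 2*C/(1 + C) (T(C) = (2*C)/(C + 1) = (2*C)/(1 + C) = 2*C/(1 + C))
1/(T(n)/((964*(-29)))) = 1/((2*178/(1 + 178))/((964*(-29)))) = 1/((2*178/179)/(-27956)) = 1/((2*178*(1/179))*(-1/27956)) = 1/((356/179)*(-1/27956)) = 1/(-89/1251031) = -1251031/89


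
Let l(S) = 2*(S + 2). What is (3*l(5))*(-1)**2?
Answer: 42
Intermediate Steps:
l(S) = 4 + 2*S (l(S) = 2*(2 + S) = 4 + 2*S)
(3*l(5))*(-1)**2 = (3*(4 + 2*5))*(-1)**2 = (3*(4 + 10))*1 = (3*14)*1 = 42*1 = 42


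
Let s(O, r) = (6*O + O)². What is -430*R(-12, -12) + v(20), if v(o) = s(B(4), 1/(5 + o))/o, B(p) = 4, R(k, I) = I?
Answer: 25996/5 ≈ 5199.2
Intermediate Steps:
s(O, r) = 49*O² (s(O, r) = (7*O)² = 49*O²)
v(o) = 784/o (v(o) = (49*4²)/o = (49*16)/o = 784/o)
-430*R(-12, -12) + v(20) = -430*(-12) + 784/20 = 5160 + 784*(1/20) = 5160 + 196/5 = 25996/5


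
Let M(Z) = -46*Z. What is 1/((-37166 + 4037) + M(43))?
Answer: -1/35107 ≈ -2.8484e-5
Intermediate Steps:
1/((-37166 + 4037) + M(43)) = 1/((-37166 + 4037) - 46*43) = 1/(-33129 - 1978) = 1/(-35107) = -1/35107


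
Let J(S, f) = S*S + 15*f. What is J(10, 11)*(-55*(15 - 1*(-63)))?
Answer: -1136850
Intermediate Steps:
J(S, f) = S**2 + 15*f
J(10, 11)*(-55*(15 - 1*(-63))) = (10**2 + 15*11)*(-55*(15 - 1*(-63))) = (100 + 165)*(-55*(15 + 63)) = 265*(-55*78) = 265*(-4290) = -1136850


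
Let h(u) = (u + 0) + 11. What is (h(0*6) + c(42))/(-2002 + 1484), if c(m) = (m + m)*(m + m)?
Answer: -191/14 ≈ -13.643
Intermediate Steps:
h(u) = 11 + u (h(u) = u + 11 = 11 + u)
c(m) = 4*m² (c(m) = (2*m)*(2*m) = 4*m²)
(h(0*6) + c(42))/(-2002 + 1484) = ((11 + 0*6) + 4*42²)/(-2002 + 1484) = ((11 + 0) + 4*1764)/(-518) = (11 + 7056)*(-1/518) = 7067*(-1/518) = -191/14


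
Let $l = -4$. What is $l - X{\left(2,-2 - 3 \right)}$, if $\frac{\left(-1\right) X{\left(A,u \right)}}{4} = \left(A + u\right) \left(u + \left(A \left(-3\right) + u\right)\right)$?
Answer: $188$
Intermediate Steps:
$X{\left(A,u \right)} = - 4 \left(A + u\right) \left(- 3 A + 2 u\right)$ ($X{\left(A,u \right)} = - 4 \left(A + u\right) \left(u + \left(A \left(-3\right) + u\right)\right) = - 4 \left(A + u\right) \left(u - \left(- u + 3 A\right)\right) = - 4 \left(A + u\right) \left(- 3 A + 2 u\right)$)
$l - X{\left(2,-2 - 3 \right)} = -4 - \left(- 8 \left(-2 - 3\right)^{2} + 12 \cdot 2^{2} + 4 \cdot 2 \left(-2 - 3\right)\right) = -4 - \left(- 8 \left(-5\right)^{2} + 12 \cdot 4 + 4 \cdot 2 \left(-5\right)\right) = -4 - \left(\left(-8\right) 25 + 48 - 40\right) = -4 - \left(-200 + 48 - 40\right) = -4 - -192 = -4 + 192 = 188$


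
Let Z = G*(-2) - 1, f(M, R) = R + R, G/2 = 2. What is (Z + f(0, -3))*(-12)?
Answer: 180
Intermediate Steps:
G = 4 (G = 2*2 = 4)
f(M, R) = 2*R
Z = -9 (Z = 4*(-2) - 1 = -8 - 1 = -9)
(Z + f(0, -3))*(-12) = (-9 + 2*(-3))*(-12) = (-9 - 6)*(-12) = -15*(-12) = 180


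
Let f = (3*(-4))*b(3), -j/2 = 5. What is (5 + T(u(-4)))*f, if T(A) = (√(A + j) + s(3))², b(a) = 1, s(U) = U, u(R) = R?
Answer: -72*I*√14 ≈ -269.4*I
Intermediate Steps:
j = -10 (j = -2*5 = -10)
f = -12 (f = (3*(-4))*1 = -12*1 = -12)
T(A) = (3 + √(-10 + A))² (T(A) = (√(A - 10) + 3)² = (√(-10 + A) + 3)² = (3 + √(-10 + A))²)
(5 + T(u(-4)))*f = (5 + (3 + √(-10 - 4))²)*(-12) = (5 + (3 + √(-14))²)*(-12) = (5 + (3 + I*√14)²)*(-12) = -60 - 12*(3 + I*√14)²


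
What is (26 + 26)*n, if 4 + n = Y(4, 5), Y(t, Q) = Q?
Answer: 52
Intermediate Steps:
n = 1 (n = -4 + 5 = 1)
(26 + 26)*n = (26 + 26)*1 = 52*1 = 52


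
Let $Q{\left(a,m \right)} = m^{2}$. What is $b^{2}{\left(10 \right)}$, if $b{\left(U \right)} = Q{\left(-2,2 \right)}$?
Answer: $16$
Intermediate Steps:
$b{\left(U \right)} = 4$ ($b{\left(U \right)} = 2^{2} = 4$)
$b^{2}{\left(10 \right)} = 4^{2} = 16$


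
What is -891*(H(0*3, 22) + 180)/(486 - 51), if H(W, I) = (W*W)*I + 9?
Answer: -56133/145 ≈ -387.12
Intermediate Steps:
H(W, I) = 9 + I*W² (H(W, I) = W²*I + 9 = I*W² + 9 = 9 + I*W²)
-891*(H(0*3, 22) + 180)/(486 - 51) = -891*((9 + 22*(0*3)²) + 180)/(486 - 51) = -891/(435/((9 + 22*0²) + 180)) = -891/(435/((9 + 22*0) + 180)) = -891/(435/((9 + 0) + 180)) = -891/(435/(9 + 180)) = -891/(435/189) = -891/(435*(1/189)) = -891/145/63 = -891*63/145 = -56133/145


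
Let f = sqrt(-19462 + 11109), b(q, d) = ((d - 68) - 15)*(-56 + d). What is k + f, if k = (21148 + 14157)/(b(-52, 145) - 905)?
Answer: 35305/4613 + I*sqrt(8353) ≈ 7.6534 + 91.395*I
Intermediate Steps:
b(q, d) = (-83 + d)*(-56 + d) (b(q, d) = ((-68 + d) - 15)*(-56 + d) = (-83 + d)*(-56 + d))
f = I*sqrt(8353) (f = sqrt(-8353) = I*sqrt(8353) ≈ 91.395*I)
k = 35305/4613 (k = (21148 + 14157)/((4648 + 145**2 - 139*145) - 905) = 35305/((4648 + 21025 - 20155) - 905) = 35305/(5518 - 905) = 35305/4613 ≈ 7.6534)
k + f = 35305/4613 + I*sqrt(8353)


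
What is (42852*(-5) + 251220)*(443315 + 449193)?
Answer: 32987095680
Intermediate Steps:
(42852*(-5) + 251220)*(443315 + 449193) = (-214260 + 251220)*892508 = 36960*892508 = 32987095680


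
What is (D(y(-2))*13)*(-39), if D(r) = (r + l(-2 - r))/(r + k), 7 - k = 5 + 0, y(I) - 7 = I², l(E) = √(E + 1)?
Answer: -429 - 78*I*√3 ≈ -429.0 - 135.1*I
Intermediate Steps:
l(E) = √(1 + E)
y(I) = 7 + I²
k = 2 (k = 7 - (5 + 0) = 7 - 1*5 = 7 - 5 = 2)
D(r) = (r + √(-1 - r))/(2 + r) (D(r) = (r + √(1 + (-2 - r)))/(r + 2) = (r + √(-1 - r))/(2 + r))
(D(y(-2))*13)*(-39) = ((((7 + (-2)²) + √(-1 - (7 + (-2)²)))/(2 + (7 + (-2)²)))*13)*(-39) = ((((7 + 4) + √(-1 - (7 + 4)))/(2 + (7 + 4)))*13)*(-39) = (((11 + √(-1 - 1*11))/(2 + 11))*13)*(-39) = (((11 + √(-1 - 11))/13)*13)*(-39) = (((11 + √(-12))/13)*13)*(-39) = (((11 + 2*I*√3)/13)*13)*(-39) = ((11/13 + 2*I*√3/13)*13)*(-39) = (11 + 2*I*√3)*(-39) = -429 - 78*I*√3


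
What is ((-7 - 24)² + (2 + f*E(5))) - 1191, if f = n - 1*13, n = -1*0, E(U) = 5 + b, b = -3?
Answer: -254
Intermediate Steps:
E(U) = 2 (E(U) = 5 - 3 = 2)
n = 0
f = -13 (f = 0 - 1*13 = 0 - 13 = -13)
((-7 - 24)² + (2 + f*E(5))) - 1191 = ((-7 - 24)² + (2 - 13*2)) - 1191 = ((-31)² + (2 - 26)) - 1191 = (961 - 24) - 1191 = 937 - 1191 = -254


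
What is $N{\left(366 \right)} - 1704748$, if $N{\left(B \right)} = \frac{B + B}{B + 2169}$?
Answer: $- \frac{1440511816}{845} \approx -1.7047 \cdot 10^{6}$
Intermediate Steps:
$N{\left(B \right)} = \frac{2 B}{2169 + B}$
$N{\left(366 \right)} - 1704748 = 2 \cdot 366 \frac{1}{2169 + 366} - 1704748 = 2 \cdot 366 \cdot \frac{1}{2535} - 1704748 = \frac{244}{845} - 1704748 = - \frac{1440511816}{845}$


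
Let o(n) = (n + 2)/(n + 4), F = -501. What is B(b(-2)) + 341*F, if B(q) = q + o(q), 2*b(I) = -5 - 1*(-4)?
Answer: -2391775/14 ≈ -1.7084e+5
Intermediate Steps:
b(I) = -½ (b(I) = (-5 - 1*(-4))/2 = (-5 + 4)/2 = (½)*(-1) = -½)
o(n) = (2 + n)/(4 + n)
B(q) = q + (2 + q)/(4 + q)
B(b(-2)) + 341*F = (2 - ½ - (4 - ½)/2)/(4 - ½) + 341*(-501) = (2 - ½ - ½*7/2)/(7/2) - 170841 = 2*(2 - ½ - 7/4)/7 - 170841 = (2/7)*(-¼) - 170841 = -1/14 - 170841 = -2391775/14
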